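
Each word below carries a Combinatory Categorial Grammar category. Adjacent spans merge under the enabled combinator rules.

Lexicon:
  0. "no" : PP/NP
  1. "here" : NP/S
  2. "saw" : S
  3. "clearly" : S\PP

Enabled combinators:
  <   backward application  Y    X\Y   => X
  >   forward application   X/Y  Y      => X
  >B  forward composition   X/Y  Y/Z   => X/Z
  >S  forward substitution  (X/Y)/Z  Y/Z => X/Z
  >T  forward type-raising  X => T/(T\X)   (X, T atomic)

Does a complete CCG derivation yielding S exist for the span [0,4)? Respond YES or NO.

[0,4] S   <
  [0,3] PP   >
    [0,1] "no" : PP/NP
    [1,3] NP   >
      [1,2] "here" : NP/S
      [2,3] "saw" : S
  [3,4] "clearly" : S\PP

YES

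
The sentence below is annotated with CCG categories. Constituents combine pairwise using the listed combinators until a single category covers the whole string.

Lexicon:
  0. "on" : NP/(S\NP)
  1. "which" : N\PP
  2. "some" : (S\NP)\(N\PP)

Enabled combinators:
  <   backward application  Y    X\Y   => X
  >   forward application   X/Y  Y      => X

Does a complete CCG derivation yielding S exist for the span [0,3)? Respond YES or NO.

NO

NP/(S\NP) N\PP (S\NP)\(N\PP)
CKY chart[0,3] = {NP}; S ∉ chart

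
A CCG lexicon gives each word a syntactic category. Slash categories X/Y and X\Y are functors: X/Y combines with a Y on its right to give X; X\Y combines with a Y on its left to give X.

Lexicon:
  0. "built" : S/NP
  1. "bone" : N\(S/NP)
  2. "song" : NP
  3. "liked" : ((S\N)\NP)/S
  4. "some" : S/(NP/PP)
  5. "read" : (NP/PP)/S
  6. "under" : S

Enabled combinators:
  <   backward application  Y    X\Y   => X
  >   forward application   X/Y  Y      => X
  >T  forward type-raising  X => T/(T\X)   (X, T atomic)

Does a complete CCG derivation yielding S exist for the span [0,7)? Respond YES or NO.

[0,7] S   <
  [0,2] N   <
    [0,1] "built" : S/NP
    [1,2] "bone" : N\(S/NP)
  [2,7] S\N   <
    [2,3] "song" : NP
    [3,7] (S\N)\NP   >
      [3,4] "liked" : ((S\N)\NP)/S
      [4,7] S   >
        [4,5] "some" : S/(NP/PP)
        [5,7] NP/PP   >
          [5,6] "read" : (NP/PP)/S
          [6,7] "under" : S

YES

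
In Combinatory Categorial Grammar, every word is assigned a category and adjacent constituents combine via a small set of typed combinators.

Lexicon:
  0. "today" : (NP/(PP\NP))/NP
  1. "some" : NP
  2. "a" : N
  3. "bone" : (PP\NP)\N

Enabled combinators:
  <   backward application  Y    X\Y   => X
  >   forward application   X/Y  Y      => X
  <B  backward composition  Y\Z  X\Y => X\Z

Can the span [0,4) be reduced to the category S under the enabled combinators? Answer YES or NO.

NO

(NP/(PP\NP))/NP NP N (PP\NP)\N
CKY chart[0,4] = {NP}; S ∉ chart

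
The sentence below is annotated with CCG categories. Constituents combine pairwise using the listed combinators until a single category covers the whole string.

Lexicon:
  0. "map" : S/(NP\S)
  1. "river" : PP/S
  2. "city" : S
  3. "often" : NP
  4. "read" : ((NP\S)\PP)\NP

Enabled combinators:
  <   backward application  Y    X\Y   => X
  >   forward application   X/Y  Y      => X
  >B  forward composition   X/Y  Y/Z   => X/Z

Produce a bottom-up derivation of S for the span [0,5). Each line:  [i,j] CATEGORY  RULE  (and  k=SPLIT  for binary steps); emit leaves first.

[0,5] S   >
  [0,1] "map" : S/(NP\S)
  [1,5] NP\S   <
    [1,3] PP   >
      [1,2] "river" : PP/S
      [2,3] "city" : S
    [3,5] (NP\S)\PP   <
      [3,4] "often" : NP
      [4,5] "read" : ((NP\S)\PP)\NP

[0,1] S/(NP\S)  lex  "map"
[1,2] PP/S  lex  "river"
[2,3] S  lex  "city"
[1,3] PP  >  k=2
[3,4] NP  lex  "often"
[4,5] ((NP\S)\PP)\NP  lex  "read"
[3,5] (NP\S)\PP  <  k=4
[1,5] NP\S  <  k=3
[0,5] S  >  k=1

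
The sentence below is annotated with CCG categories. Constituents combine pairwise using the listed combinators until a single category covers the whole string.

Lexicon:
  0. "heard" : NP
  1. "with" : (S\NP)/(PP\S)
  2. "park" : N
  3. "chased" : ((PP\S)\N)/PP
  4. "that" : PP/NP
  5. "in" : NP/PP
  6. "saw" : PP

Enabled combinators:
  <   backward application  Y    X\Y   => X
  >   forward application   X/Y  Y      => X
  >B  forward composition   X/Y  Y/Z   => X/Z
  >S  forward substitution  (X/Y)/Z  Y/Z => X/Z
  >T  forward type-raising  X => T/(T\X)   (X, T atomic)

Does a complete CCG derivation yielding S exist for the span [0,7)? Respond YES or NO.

YES

[0,7] S   >
  [0,1] S/(S\NP)   >T
    [0,1] "heard" : NP
  [1,7] S\NP   >
    [1,2] "with" : (S\NP)/(PP\S)
    [2,7] PP\S   <
      [2,3] "park" : N
      [3,7] (PP\S)\N   >
        [3,4] "chased" : ((PP\S)\N)/PP
        [4,7] PP   >
          [4,5] "that" : PP/NP
          [5,7] NP   >
            [5,6] "in" : NP/PP
            [6,7] "saw" : PP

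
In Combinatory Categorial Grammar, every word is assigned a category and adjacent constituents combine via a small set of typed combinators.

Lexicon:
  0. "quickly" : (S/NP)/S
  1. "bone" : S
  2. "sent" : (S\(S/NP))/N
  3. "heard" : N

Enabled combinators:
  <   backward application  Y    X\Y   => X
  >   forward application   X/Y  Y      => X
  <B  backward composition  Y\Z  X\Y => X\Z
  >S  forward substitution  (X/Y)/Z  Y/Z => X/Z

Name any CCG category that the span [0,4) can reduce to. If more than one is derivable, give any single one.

[0,4] S   <
  [0,2] S/NP   >
    [0,1] "quickly" : (S/NP)/S
    [1,2] "bone" : S
  [2,4] S\(S/NP)   >
    [2,3] "sent" : (S\(S/NP))/N
    [3,4] "heard" : N

S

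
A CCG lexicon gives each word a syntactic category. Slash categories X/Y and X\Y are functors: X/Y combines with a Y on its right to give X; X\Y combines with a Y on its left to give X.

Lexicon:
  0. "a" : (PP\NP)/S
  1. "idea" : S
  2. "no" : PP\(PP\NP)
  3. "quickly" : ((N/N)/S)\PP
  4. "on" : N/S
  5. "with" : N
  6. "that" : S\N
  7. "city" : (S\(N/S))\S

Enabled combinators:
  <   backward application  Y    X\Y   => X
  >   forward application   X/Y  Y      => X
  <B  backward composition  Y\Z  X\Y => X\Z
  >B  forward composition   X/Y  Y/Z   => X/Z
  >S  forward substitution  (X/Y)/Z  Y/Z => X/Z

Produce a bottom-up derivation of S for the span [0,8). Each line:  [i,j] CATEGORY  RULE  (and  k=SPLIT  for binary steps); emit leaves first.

[0,1] (PP\NP)/S  lex  "a"
[1,2] S  lex  "idea"
[0,2] PP\NP  >  k=1
[2,3] PP\(PP\NP)  lex  "no"
[0,3] PP  <  k=2
[3,4] ((N/N)/S)\PP  lex  "quickly"
[0,4] (N/N)/S  <  k=3
[4,5] N/S  lex  "on"
[0,5] N/S  >S  k=4
[5,6] N  lex  "with"
[6,7] S\N  lex  "that"
[5,7] S  <  k=6
[7,8] (S\(N/S))\S  lex  "city"
[5,8] S\(N/S)  <  k=7
[0,8] S  <  k=5

[0,8] S   <
  [0,5] N/S   >S
    [0,4] (N/N)/S   <
      [0,3] PP   <
        [0,2] PP\NP   >
          [0,1] "a" : (PP\NP)/S
          [1,2] "idea" : S
        [2,3] "no" : PP\(PP\NP)
      [3,4] "quickly" : ((N/N)/S)\PP
    [4,5] "on" : N/S
  [5,8] S\(N/S)   <
    [5,7] S   <
      [5,6] "with" : N
      [6,7] "that" : S\N
    [7,8] "city" : (S\(N/S))\S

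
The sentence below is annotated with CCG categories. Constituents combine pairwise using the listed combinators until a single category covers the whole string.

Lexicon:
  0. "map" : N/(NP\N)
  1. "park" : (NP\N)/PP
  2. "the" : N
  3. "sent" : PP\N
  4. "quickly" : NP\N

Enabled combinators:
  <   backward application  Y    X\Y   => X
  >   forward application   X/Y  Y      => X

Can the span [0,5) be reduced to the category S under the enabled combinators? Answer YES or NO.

NO

N/(NP\N) (NP\N)/PP N PP\N NP\N
CKY chart[0,5] = {NP}; S ∉ chart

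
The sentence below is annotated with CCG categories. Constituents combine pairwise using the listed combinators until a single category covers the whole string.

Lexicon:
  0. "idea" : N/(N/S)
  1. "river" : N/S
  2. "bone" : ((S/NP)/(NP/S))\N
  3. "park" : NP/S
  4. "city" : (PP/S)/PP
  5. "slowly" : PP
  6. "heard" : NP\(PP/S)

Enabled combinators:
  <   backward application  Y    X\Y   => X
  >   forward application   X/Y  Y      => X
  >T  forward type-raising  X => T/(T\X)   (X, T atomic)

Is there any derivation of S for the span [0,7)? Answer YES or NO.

YES

[0,7] S   >
  [0,4] S/NP   >
    [0,3] (S/NP)/(NP/S)   <
      [0,2] N   >
        [0,1] "idea" : N/(N/S)
        [1,2] "river" : N/S
      [2,3] "bone" : ((S/NP)/(NP/S))\N
    [3,4] "park" : NP/S
  [4,7] NP   <
    [4,6] PP/S   >
      [4,5] "city" : (PP/S)/PP
      [5,6] "slowly" : PP
    [6,7] "heard" : NP\(PP/S)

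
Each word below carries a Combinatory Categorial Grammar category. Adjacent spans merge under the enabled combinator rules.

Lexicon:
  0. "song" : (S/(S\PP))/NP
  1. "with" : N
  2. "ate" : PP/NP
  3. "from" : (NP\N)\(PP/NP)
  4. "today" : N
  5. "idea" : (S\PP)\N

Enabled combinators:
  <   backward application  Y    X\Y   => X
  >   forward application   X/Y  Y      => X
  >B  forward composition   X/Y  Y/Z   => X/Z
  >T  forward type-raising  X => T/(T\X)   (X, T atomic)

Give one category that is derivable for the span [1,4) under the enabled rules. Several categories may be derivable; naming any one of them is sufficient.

[0,6] S   >
  [0,4] S/(S\PP)   >
    [0,1] "song" : (S/(S\PP))/NP
    [1,4] NP   >
      [1,2] NP/(NP\N)   >T
        [1,2] "with" : N
      [2,4] NP\N   <
        [2,3] "ate" : PP/NP
        [3,4] "from" : (NP\N)\(PP/NP)
  [4,6] S\PP   <
    [4,5] "today" : N
    [5,6] "idea" : (S\PP)\N

NP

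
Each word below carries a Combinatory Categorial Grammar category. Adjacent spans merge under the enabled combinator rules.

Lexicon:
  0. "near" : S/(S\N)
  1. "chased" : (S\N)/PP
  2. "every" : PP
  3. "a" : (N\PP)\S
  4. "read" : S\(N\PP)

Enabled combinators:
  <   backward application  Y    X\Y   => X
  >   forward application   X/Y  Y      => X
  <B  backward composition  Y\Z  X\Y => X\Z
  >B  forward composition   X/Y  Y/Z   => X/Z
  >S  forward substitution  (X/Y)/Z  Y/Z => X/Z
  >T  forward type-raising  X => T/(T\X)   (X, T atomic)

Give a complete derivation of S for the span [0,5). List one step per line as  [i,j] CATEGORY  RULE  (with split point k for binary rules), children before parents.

[0,5] S   >
  [0,1] "near" : S/(S\N)
  [1,5] S\N   <B
    [1,3] S\N   >
      [1,2] "chased" : (S\N)/PP
      [2,3] "every" : PP
    [3,5] S\S   <B
      [3,4] "a" : (N\PP)\S
      [4,5] "read" : S\(N\PP)

[0,1] S/(S\N)  lex  "near"
[1,2] (S\N)/PP  lex  "chased"
[2,3] PP  lex  "every"
[1,3] S\N  >  k=2
[3,4] (N\PP)\S  lex  "a"
[4,5] S\(N\PP)  lex  "read"
[3,5] S\S  <B  k=4
[1,5] S\N  <B  k=3
[0,5] S  >  k=1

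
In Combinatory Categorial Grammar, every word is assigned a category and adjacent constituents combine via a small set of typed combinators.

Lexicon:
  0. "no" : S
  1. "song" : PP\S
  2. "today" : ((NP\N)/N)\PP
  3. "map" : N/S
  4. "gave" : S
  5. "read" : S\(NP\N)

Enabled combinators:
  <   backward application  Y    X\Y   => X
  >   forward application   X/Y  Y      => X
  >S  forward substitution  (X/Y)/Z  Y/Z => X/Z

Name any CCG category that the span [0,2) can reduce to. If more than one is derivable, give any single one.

[0,6] S   <
  [0,5] NP\N   >
    [0,3] (NP\N)/N   <
      [0,2] PP   <
        [0,1] "no" : S
        [1,2] "song" : PP\S
      [2,3] "today" : ((NP\N)/N)\PP
    [3,5] N   >
      [3,4] "map" : N/S
      [4,5] "gave" : S
  [5,6] "read" : S\(NP\N)

PP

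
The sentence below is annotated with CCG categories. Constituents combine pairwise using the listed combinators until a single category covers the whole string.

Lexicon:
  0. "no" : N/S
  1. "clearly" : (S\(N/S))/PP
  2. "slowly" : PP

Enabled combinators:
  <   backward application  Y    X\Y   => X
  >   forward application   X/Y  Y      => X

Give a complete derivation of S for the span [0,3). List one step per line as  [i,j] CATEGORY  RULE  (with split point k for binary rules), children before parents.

[0,3] S   <
  [0,1] "no" : N/S
  [1,3] S\(N/S)   >
    [1,2] "clearly" : (S\(N/S))/PP
    [2,3] "slowly" : PP

[0,1] N/S  lex  "no"
[1,2] (S\(N/S))/PP  lex  "clearly"
[2,3] PP  lex  "slowly"
[1,3] S\(N/S)  >  k=2
[0,3] S  <  k=1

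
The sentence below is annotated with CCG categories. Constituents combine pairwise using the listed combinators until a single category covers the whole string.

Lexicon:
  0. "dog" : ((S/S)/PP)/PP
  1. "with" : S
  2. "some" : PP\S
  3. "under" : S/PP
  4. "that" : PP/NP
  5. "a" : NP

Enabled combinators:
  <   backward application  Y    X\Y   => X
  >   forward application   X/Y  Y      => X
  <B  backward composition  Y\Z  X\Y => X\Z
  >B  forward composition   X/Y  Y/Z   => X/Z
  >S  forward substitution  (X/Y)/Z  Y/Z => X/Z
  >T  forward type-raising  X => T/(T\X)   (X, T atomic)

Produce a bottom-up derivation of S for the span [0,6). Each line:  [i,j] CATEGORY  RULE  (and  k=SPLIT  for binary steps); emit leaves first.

[0,6] S   >
  [0,4] S/PP   >S
    [0,3] (S/S)/PP   >
      [0,1] "dog" : ((S/S)/PP)/PP
      [1,3] PP   >
        [1,2] PP/(PP\S)   >T
          [1,2] "with" : S
        [2,3] "some" : PP\S
    [3,4] "under" : S/PP
  [4,6] PP   >
    [4,5] "that" : PP/NP
    [5,6] "a" : NP

[0,1] ((S/S)/PP)/PP  lex  "dog"
[1,2] S  lex  "with"
[1,2] PP/(PP\S)  >T
[2,3] PP\S  lex  "some"
[1,3] PP  >  k=2
[0,3] (S/S)/PP  >  k=1
[3,4] S/PP  lex  "under"
[0,4] S/PP  >S  k=3
[4,5] PP/NP  lex  "that"
[5,6] NP  lex  "a"
[4,6] PP  >  k=5
[0,6] S  >  k=4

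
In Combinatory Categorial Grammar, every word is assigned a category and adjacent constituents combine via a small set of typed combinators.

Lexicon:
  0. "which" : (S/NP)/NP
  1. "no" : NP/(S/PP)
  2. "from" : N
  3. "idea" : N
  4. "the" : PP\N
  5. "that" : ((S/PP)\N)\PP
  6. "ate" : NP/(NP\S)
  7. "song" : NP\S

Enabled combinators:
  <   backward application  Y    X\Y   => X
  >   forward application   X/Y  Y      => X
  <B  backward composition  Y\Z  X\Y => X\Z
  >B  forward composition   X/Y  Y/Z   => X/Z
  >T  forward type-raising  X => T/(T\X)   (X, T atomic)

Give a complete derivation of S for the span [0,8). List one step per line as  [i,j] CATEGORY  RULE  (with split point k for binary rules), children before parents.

[0,8] S   >
  [0,6] S/NP   >
    [0,1] "which" : (S/NP)/NP
    [1,6] NP   >
      [1,2] "no" : NP/(S/PP)
      [2,6] S/PP   <
        [2,3] "from" : N
        [3,6] (S/PP)\N   <
          [3,5] PP   >
            [3,4] PP/(PP\N)   >T
              [3,4] "idea" : N
            [4,5] "the" : PP\N
          [5,6] "that" : ((S/PP)\N)\PP
  [6,8] NP   >
    [6,7] "ate" : NP/(NP\S)
    [7,8] "song" : NP\S

[0,1] (S/NP)/NP  lex  "which"
[1,2] NP/(S/PP)  lex  "no"
[2,3] N  lex  "from"
[3,4] N  lex  "idea"
[3,4] PP/(PP\N)  >T
[4,5] PP\N  lex  "the"
[3,5] PP  >  k=4
[5,6] ((S/PP)\N)\PP  lex  "that"
[3,6] (S/PP)\N  <  k=5
[2,6] S/PP  <  k=3
[1,6] NP  >  k=2
[0,6] S/NP  >  k=1
[6,7] NP/(NP\S)  lex  "ate"
[7,8] NP\S  lex  "song"
[6,8] NP  >  k=7
[0,8] S  >  k=6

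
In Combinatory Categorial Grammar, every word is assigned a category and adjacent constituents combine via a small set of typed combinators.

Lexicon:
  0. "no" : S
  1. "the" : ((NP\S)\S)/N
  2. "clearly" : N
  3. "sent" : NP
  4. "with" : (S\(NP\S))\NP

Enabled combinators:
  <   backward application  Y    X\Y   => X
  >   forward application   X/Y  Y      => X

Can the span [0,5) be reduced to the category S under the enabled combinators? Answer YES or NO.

YES

[0,5] S   <
  [0,3] NP\S   <
    [0,1] "no" : S
    [1,3] (NP\S)\S   >
      [1,2] "the" : ((NP\S)\S)/N
      [2,3] "clearly" : N
  [3,5] S\(NP\S)   <
    [3,4] "sent" : NP
    [4,5] "with" : (S\(NP\S))\NP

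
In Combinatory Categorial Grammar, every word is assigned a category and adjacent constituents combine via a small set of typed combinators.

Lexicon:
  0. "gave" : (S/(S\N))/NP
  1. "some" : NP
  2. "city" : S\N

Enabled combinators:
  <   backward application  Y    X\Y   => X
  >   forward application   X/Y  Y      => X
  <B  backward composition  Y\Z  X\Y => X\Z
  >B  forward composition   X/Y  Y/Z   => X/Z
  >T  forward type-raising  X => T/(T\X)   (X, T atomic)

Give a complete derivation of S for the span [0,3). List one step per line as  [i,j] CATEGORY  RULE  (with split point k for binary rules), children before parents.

[0,3] S   >
  [0,2] S/(S\N)   >
    [0,1] "gave" : (S/(S\N))/NP
    [1,2] "some" : NP
  [2,3] "city" : S\N

[0,1] (S/(S\N))/NP  lex  "gave"
[1,2] NP  lex  "some"
[0,2] S/(S\N)  >  k=1
[2,3] S\N  lex  "city"
[0,3] S  >  k=2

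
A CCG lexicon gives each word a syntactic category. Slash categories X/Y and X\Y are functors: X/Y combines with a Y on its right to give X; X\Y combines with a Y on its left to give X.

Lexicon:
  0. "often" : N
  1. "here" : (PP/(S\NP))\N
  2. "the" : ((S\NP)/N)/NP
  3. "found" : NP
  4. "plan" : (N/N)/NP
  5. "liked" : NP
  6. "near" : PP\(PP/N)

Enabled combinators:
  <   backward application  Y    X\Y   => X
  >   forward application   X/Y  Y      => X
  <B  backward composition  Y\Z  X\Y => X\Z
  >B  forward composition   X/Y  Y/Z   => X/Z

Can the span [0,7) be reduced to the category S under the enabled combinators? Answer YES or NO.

N (PP/(S\NP))\N ((S\NP)/N)/NP NP (N/N)/NP NP PP\(PP/N)
CKY chart[0,7] = {PP}; S ∉ chart

NO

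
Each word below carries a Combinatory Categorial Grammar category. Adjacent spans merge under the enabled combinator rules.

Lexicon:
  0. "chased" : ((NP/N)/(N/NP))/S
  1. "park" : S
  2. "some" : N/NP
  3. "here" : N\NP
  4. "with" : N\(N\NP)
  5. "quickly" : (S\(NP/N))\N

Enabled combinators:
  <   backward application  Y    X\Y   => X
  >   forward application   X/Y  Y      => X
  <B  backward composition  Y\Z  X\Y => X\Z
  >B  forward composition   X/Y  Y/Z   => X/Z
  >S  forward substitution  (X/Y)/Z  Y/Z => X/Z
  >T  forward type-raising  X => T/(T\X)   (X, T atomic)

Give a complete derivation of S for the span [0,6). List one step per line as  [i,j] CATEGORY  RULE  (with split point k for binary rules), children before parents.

[0,1] ((NP/N)/(N/NP))/S  lex  "chased"
[1,2] S  lex  "park"
[0,2] (NP/N)/(N/NP)  >  k=1
[2,3] N/NP  lex  "some"
[0,3] NP/N  >  k=2
[3,4] N\NP  lex  "here"
[4,5] N\(N\NP)  lex  "with"
[3,5] N  <  k=4
[5,6] (S\(NP/N))\N  lex  "quickly"
[3,6] S\(NP/N)  <  k=5
[0,6] S  <  k=3

[0,6] S   <
  [0,3] NP/N   >
    [0,2] (NP/N)/(N/NP)   >
      [0,1] "chased" : ((NP/N)/(N/NP))/S
      [1,2] "park" : S
    [2,3] "some" : N/NP
  [3,6] S\(NP/N)   <
    [3,5] N   <
      [3,4] "here" : N\NP
      [4,5] "with" : N\(N\NP)
    [5,6] "quickly" : (S\(NP/N))\N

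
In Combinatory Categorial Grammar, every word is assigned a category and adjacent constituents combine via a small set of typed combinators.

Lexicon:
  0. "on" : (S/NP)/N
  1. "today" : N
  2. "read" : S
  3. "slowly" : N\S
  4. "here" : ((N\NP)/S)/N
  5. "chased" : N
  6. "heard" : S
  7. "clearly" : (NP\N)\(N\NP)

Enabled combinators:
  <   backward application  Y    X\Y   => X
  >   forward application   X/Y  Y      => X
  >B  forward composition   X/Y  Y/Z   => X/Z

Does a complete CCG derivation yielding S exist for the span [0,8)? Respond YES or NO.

YES

[0,8] S   >
  [0,2] S/NP   >
    [0,1] "on" : (S/NP)/N
    [1,2] "today" : N
  [2,8] NP   <
    [2,4] N   <
      [2,3] "read" : S
      [3,4] "slowly" : N\S
    [4,8] NP\N   <
      [4,7] N\NP   >
        [4,6] (N\NP)/S   >
          [4,5] "here" : ((N\NP)/S)/N
          [5,6] "chased" : N
        [6,7] "heard" : S
      [7,8] "clearly" : (NP\N)\(N\NP)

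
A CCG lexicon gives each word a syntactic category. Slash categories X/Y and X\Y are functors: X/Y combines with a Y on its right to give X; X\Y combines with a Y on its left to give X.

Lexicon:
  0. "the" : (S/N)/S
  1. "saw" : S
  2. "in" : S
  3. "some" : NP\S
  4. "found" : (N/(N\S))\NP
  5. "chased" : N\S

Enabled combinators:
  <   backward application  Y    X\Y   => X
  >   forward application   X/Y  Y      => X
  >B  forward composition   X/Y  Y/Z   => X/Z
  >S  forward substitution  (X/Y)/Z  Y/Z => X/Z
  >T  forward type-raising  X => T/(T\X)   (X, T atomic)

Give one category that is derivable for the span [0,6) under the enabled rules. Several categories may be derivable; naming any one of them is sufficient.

[0,6] S   >
  [0,2] S/N   >
    [0,1] "the" : (S/N)/S
    [1,2] "saw" : S
  [2,6] N   >
    [2,5] N/(N\S)   <
      [2,4] NP   <
        [2,3] "in" : S
        [3,4] "some" : NP\S
      [4,5] "found" : (N/(N\S))\NP
    [5,6] "chased" : N\S

S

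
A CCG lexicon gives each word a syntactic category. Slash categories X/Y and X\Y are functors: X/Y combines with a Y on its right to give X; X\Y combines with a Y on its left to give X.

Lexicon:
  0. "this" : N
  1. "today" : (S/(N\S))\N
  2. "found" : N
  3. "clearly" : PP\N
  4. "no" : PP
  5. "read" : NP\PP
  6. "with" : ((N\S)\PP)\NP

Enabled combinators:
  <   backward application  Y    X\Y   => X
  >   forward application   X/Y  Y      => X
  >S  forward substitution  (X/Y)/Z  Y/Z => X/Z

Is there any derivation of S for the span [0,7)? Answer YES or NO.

[0,7] S   >
  [0,2] S/(N\S)   <
    [0,1] "this" : N
    [1,2] "today" : (S/(N\S))\N
  [2,7] N\S   <
    [2,4] PP   <
      [2,3] "found" : N
      [3,4] "clearly" : PP\N
    [4,7] (N\S)\PP   <
      [4,6] NP   <
        [4,5] "no" : PP
        [5,6] "read" : NP\PP
      [6,7] "with" : ((N\S)\PP)\NP

YES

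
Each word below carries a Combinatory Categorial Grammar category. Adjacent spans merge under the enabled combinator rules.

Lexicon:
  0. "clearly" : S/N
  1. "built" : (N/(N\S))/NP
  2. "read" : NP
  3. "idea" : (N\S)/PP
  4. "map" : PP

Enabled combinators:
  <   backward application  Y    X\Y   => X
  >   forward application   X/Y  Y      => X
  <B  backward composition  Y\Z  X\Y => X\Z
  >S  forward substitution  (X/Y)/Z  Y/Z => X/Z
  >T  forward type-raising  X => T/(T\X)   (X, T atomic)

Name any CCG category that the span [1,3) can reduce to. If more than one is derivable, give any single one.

N/(N\S)

[0,5] S   >
  [0,1] "clearly" : S/N
  [1,5] N   >
    [1,3] N/(N\S)   >
      [1,2] "built" : (N/(N\S))/NP
      [2,3] "read" : NP
    [3,5] N\S   >
      [3,4] "idea" : (N\S)/PP
      [4,5] "map" : PP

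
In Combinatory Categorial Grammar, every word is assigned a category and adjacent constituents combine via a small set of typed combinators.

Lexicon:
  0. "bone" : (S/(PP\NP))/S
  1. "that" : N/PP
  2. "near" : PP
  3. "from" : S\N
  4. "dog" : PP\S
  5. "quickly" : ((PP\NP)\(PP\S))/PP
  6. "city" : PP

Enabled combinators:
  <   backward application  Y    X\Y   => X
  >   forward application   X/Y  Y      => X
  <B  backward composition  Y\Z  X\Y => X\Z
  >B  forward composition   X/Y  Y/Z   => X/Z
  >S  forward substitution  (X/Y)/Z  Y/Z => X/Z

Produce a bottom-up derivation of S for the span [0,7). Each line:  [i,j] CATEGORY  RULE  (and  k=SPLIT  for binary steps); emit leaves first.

[0,1] (S/(PP\NP))/S  lex  "bone"
[1,2] N/PP  lex  "that"
[2,3] PP  lex  "near"
[1,3] N  >  k=2
[3,4] S\N  lex  "from"
[1,4] S  <  k=3
[0,4] S/(PP\NP)  >  k=1
[4,5] PP\S  lex  "dog"
[5,6] ((PP\NP)\(PP\S))/PP  lex  "quickly"
[6,7] PP  lex  "city"
[5,7] (PP\NP)\(PP\S)  >  k=6
[4,7] PP\NP  <  k=5
[0,7] S  >  k=4

[0,7] S   >
  [0,4] S/(PP\NP)   >
    [0,1] "bone" : (S/(PP\NP))/S
    [1,4] S   <
      [1,3] N   >
        [1,2] "that" : N/PP
        [2,3] "near" : PP
      [3,4] "from" : S\N
  [4,7] PP\NP   <
    [4,5] "dog" : PP\S
    [5,7] (PP\NP)\(PP\S)   >
      [5,6] "quickly" : ((PP\NP)\(PP\S))/PP
      [6,7] "city" : PP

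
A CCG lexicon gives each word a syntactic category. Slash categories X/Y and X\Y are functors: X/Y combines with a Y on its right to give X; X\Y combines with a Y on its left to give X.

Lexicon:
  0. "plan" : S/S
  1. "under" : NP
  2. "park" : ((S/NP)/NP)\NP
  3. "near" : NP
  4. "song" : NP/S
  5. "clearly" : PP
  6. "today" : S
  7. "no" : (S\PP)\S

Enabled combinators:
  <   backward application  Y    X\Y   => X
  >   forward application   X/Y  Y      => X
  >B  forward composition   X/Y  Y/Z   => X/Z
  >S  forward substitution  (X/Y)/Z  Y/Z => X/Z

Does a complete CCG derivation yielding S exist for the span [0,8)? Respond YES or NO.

YES

[0,8] S   >
  [0,4] S/NP   >B
    [0,1] "plan" : S/S
    [1,4] S/NP   >
      [1,3] (S/NP)/NP   <
        [1,2] "under" : NP
        [2,3] "park" : ((S/NP)/NP)\NP
      [3,4] "near" : NP
  [4,8] NP   >
    [4,5] "song" : NP/S
    [5,8] S   <
      [5,6] "clearly" : PP
      [6,8] S\PP   <
        [6,7] "today" : S
        [7,8] "no" : (S\PP)\S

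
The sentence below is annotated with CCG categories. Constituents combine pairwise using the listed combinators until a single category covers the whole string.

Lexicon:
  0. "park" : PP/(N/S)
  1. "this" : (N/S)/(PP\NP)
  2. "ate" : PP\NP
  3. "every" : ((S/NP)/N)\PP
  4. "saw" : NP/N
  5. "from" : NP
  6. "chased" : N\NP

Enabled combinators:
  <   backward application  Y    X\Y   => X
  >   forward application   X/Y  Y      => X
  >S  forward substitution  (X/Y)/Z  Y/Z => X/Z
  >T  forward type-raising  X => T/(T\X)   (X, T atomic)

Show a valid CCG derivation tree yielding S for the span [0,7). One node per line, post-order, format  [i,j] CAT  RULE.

[0,1] PP/(N/S)  lex  "park"
[1,2] (N/S)/(PP\NP)  lex  "this"
[2,3] PP\NP  lex  "ate"
[1,3] N/S  >  k=2
[0,3] PP  >  k=1
[3,4] ((S/NP)/N)\PP  lex  "every"
[0,4] (S/NP)/N  <  k=3
[4,5] NP/N  lex  "saw"
[0,5] S/N  >S  k=4
[5,6] NP  lex  "from"
[6,7] N\NP  lex  "chased"
[5,7] N  <  k=6
[0,7] S  >  k=5

[0,7] S   >
  [0,5] S/N   >S
    [0,4] (S/NP)/N   <
      [0,3] PP   >
        [0,1] "park" : PP/(N/S)
        [1,3] N/S   >
          [1,2] "this" : (N/S)/(PP\NP)
          [2,3] "ate" : PP\NP
      [3,4] "every" : ((S/NP)/N)\PP
    [4,5] "saw" : NP/N
  [5,7] N   <
    [5,6] "from" : NP
    [6,7] "chased" : N\NP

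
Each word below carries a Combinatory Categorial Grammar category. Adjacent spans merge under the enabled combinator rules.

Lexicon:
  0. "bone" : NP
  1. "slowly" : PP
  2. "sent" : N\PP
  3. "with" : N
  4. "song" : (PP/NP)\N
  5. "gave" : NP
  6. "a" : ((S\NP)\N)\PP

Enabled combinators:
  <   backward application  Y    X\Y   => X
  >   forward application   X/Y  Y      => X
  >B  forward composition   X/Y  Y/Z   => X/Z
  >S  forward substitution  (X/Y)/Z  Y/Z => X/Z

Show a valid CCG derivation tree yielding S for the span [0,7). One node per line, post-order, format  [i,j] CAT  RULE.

[0,1] NP  lex  "bone"
[1,2] PP  lex  "slowly"
[2,3] N\PP  lex  "sent"
[1,3] N  <  k=2
[3,4] N  lex  "with"
[4,5] (PP/NP)\N  lex  "song"
[3,5] PP/NP  <  k=4
[5,6] NP  lex  "gave"
[3,6] PP  >  k=5
[6,7] ((S\NP)\N)\PP  lex  "a"
[3,7] (S\NP)\N  <  k=6
[1,7] S\NP  <  k=3
[0,7] S  <  k=1

[0,7] S   <
  [0,1] "bone" : NP
  [1,7] S\NP   <
    [1,3] N   <
      [1,2] "slowly" : PP
      [2,3] "sent" : N\PP
    [3,7] (S\NP)\N   <
      [3,6] PP   >
        [3,5] PP/NP   <
          [3,4] "with" : N
          [4,5] "song" : (PP/NP)\N
        [5,6] "gave" : NP
      [6,7] "a" : ((S\NP)\N)\PP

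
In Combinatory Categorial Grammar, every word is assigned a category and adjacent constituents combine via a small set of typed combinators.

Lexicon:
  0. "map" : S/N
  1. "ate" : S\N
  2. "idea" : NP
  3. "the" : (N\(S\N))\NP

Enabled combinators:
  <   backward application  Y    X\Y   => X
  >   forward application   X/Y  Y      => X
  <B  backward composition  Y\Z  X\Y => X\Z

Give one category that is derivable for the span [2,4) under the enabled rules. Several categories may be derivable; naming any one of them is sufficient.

[0,4] S   >
  [0,1] "map" : S/N
  [1,4] N   <
    [1,2] "ate" : S\N
    [2,4] N\(S\N)   <
      [2,3] "idea" : NP
      [3,4] "the" : (N\(S\N))\NP

N\(S\N)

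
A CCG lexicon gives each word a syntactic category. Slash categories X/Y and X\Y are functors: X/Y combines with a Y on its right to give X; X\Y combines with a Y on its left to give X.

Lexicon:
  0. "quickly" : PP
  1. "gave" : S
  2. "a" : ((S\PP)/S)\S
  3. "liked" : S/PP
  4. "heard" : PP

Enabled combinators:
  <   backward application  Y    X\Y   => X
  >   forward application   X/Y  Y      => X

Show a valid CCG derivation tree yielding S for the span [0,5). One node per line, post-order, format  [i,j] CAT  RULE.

[0,1] PP  lex  "quickly"
[1,2] S  lex  "gave"
[2,3] ((S\PP)/S)\S  lex  "a"
[1,3] (S\PP)/S  <  k=2
[3,4] S/PP  lex  "liked"
[4,5] PP  lex  "heard"
[3,5] S  >  k=4
[1,5] S\PP  >  k=3
[0,5] S  <  k=1

[0,5] S   <
  [0,1] "quickly" : PP
  [1,5] S\PP   >
    [1,3] (S\PP)/S   <
      [1,2] "gave" : S
      [2,3] "a" : ((S\PP)/S)\S
    [3,5] S   >
      [3,4] "liked" : S/PP
      [4,5] "heard" : PP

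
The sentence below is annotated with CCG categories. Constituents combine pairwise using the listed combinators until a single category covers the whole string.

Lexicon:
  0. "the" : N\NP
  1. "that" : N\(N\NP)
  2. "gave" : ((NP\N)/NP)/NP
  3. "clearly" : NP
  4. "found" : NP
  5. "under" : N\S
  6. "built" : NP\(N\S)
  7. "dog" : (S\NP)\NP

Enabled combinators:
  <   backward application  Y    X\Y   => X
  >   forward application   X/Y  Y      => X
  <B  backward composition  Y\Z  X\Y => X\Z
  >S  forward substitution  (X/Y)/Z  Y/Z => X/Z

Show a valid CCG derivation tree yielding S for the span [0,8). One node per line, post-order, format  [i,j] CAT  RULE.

[0,1] N\NP  lex  "the"
[1,2] N\(N\NP)  lex  "that"
[0,2] N  <  k=1
[2,3] ((NP\N)/NP)/NP  lex  "gave"
[3,4] NP  lex  "clearly"
[2,4] (NP\N)/NP  >  k=3
[4,5] NP  lex  "found"
[2,5] NP\N  >  k=4
[0,5] NP  <  k=2
[5,6] N\S  lex  "under"
[6,7] NP\(N\S)  lex  "built"
[5,7] NP  <  k=6
[7,8] (S\NP)\NP  lex  "dog"
[5,8] S\NP  <  k=7
[0,8] S  <  k=5

[0,8] S   <
  [0,5] NP   <
    [0,2] N   <
      [0,1] "the" : N\NP
      [1,2] "that" : N\(N\NP)
    [2,5] NP\N   >
      [2,4] (NP\N)/NP   >
        [2,3] "gave" : ((NP\N)/NP)/NP
        [3,4] "clearly" : NP
      [4,5] "found" : NP
  [5,8] S\NP   <
    [5,7] NP   <
      [5,6] "under" : N\S
      [6,7] "built" : NP\(N\S)
    [7,8] "dog" : (S\NP)\NP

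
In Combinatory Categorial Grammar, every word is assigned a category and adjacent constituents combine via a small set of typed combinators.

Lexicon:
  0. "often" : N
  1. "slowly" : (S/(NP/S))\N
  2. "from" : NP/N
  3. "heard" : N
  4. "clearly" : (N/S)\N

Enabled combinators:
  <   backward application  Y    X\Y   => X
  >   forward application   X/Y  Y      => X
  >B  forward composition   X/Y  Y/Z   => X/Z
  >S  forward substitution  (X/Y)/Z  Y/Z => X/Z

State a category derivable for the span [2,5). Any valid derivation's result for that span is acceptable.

[0,5] S   >
  [0,2] S/(NP/S)   <
    [0,1] "often" : N
    [1,2] "slowly" : (S/(NP/S))\N
  [2,5] NP/S   >B
    [2,3] "from" : NP/N
    [3,5] N/S   <
      [3,4] "heard" : N
      [4,5] "clearly" : (N/S)\N

NP/S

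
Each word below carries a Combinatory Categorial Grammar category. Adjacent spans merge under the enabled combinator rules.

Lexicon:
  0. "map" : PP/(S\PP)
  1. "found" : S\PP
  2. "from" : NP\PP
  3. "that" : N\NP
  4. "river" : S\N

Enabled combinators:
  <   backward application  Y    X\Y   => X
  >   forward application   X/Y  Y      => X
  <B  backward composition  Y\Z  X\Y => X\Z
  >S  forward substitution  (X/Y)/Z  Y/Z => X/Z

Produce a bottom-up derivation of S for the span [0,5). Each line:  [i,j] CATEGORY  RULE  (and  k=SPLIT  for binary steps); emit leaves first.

[0,1] PP/(S\PP)  lex  "map"
[1,2] S\PP  lex  "found"
[0,2] PP  >  k=1
[2,3] NP\PP  lex  "from"
[0,3] NP  <  k=2
[3,4] N\NP  lex  "that"
[0,4] N  <  k=3
[4,5] S\N  lex  "river"
[0,5] S  <  k=4

[0,5] S   <
  [0,4] N   <
    [0,3] NP   <
      [0,2] PP   >
        [0,1] "map" : PP/(S\PP)
        [1,2] "found" : S\PP
      [2,3] "from" : NP\PP
    [3,4] "that" : N\NP
  [4,5] "river" : S\N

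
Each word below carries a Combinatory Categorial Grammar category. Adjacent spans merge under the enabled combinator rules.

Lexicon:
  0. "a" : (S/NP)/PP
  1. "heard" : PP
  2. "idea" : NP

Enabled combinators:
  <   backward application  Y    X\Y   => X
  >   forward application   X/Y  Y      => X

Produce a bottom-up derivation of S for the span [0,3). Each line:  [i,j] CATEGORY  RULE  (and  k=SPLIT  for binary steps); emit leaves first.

[0,1] (S/NP)/PP  lex  "a"
[1,2] PP  lex  "heard"
[0,2] S/NP  >  k=1
[2,3] NP  lex  "idea"
[0,3] S  >  k=2

[0,3] S   >
  [0,2] S/NP   >
    [0,1] "a" : (S/NP)/PP
    [1,2] "heard" : PP
  [2,3] "idea" : NP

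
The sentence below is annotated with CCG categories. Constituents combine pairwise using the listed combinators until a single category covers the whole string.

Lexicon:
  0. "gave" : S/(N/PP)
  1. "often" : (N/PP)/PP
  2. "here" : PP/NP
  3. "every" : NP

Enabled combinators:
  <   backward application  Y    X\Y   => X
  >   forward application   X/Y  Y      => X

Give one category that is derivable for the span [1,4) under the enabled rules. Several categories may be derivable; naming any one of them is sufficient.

N/PP

[0,4] S   >
  [0,1] "gave" : S/(N/PP)
  [1,4] N/PP   >
    [1,2] "often" : (N/PP)/PP
    [2,4] PP   >
      [2,3] "here" : PP/NP
      [3,4] "every" : NP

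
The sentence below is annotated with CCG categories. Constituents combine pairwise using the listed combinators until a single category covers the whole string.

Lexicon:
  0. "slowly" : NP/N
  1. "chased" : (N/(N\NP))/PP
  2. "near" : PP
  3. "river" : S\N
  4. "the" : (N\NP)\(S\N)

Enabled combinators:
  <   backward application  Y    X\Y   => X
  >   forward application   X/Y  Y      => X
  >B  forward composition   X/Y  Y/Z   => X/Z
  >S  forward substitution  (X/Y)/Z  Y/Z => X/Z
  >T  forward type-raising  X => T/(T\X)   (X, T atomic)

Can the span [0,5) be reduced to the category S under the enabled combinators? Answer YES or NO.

NP/N (N/(N\NP))/PP PP S\N (N\NP)\(S\N)
CKY chart[0,5] = {N/(N\NP), NP, NP/(NP\NP), NP/(N\N), PP/(PP\NP), S/(S\NP)}; S ∉ chart

NO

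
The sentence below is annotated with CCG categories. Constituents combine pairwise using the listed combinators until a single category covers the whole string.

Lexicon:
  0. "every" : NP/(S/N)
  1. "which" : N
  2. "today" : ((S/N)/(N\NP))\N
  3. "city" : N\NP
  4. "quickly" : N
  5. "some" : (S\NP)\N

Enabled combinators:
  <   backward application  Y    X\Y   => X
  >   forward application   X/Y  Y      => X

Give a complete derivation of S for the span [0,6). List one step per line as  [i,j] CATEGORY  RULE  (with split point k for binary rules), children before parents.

[0,6] S   <
  [0,4] NP   >
    [0,1] "every" : NP/(S/N)
    [1,4] S/N   >
      [1,3] (S/N)/(N\NP)   <
        [1,2] "which" : N
        [2,3] "today" : ((S/N)/(N\NP))\N
      [3,4] "city" : N\NP
  [4,6] S\NP   <
    [4,5] "quickly" : N
    [5,6] "some" : (S\NP)\N

[0,1] NP/(S/N)  lex  "every"
[1,2] N  lex  "which"
[2,3] ((S/N)/(N\NP))\N  lex  "today"
[1,3] (S/N)/(N\NP)  <  k=2
[3,4] N\NP  lex  "city"
[1,4] S/N  >  k=3
[0,4] NP  >  k=1
[4,5] N  lex  "quickly"
[5,6] (S\NP)\N  lex  "some"
[4,6] S\NP  <  k=5
[0,6] S  <  k=4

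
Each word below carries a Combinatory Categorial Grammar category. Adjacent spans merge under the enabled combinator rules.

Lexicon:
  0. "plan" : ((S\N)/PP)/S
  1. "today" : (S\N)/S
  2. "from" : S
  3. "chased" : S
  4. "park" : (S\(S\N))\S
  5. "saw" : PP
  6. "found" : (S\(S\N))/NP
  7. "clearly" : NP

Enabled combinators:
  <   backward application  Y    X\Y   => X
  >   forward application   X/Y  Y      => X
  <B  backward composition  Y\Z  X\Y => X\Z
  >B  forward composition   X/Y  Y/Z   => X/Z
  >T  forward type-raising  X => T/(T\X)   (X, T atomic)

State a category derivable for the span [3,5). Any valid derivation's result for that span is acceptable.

S\(S\N)

[0,8] S   <
  [0,6] S\N   >
    [0,5] (S\N)/PP   >
      [0,1] "plan" : ((S\N)/PP)/S
      [1,5] S   <
        [1,3] S\N   >
          [1,2] "today" : (S\N)/S
          [2,3] "from" : S
        [3,5] S\(S\N)   <
          [3,4] "chased" : S
          [4,5] "park" : (S\(S\N))\S
    [5,6] "saw" : PP
  [6,8] S\(S\N)   >
    [6,7] "found" : (S\(S\N))/NP
    [7,8] "clearly" : NP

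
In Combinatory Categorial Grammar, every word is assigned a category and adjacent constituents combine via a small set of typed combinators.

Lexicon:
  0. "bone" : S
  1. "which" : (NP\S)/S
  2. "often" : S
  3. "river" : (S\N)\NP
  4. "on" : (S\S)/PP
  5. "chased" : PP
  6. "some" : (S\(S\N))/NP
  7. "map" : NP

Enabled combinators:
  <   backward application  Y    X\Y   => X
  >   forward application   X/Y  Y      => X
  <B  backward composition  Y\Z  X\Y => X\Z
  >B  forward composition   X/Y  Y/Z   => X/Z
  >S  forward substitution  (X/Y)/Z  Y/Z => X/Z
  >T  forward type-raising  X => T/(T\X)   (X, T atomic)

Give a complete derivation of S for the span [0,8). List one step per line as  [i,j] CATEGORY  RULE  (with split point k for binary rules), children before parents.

[0,8] S   <
  [0,6] S\N   <B
    [0,4] S\N   <
      [0,3] NP   >
        [0,2] NP/S   >B
          [0,1] NP/(NP\S)   >T
            [0,1] "bone" : S
          [1,2] "which" : (NP\S)/S
        [2,3] "often" : S
      [3,4] "river" : (S\N)\NP
    [4,6] S\S   >
      [4,5] "on" : (S\S)/PP
      [5,6] "chased" : PP
  [6,8] S\(S\N)   >
    [6,7] "some" : (S\(S\N))/NP
    [7,8] "map" : NP

[0,1] S  lex  "bone"
[0,1] NP/(NP\S)  >T
[1,2] (NP\S)/S  lex  "which"
[0,2] NP/S  >B  k=1
[2,3] S  lex  "often"
[0,3] NP  >  k=2
[3,4] (S\N)\NP  lex  "river"
[0,4] S\N  <  k=3
[4,5] (S\S)/PP  lex  "on"
[5,6] PP  lex  "chased"
[4,6] S\S  >  k=5
[0,6] S\N  <B  k=4
[6,7] (S\(S\N))/NP  lex  "some"
[7,8] NP  lex  "map"
[6,8] S\(S\N)  >  k=7
[0,8] S  <  k=6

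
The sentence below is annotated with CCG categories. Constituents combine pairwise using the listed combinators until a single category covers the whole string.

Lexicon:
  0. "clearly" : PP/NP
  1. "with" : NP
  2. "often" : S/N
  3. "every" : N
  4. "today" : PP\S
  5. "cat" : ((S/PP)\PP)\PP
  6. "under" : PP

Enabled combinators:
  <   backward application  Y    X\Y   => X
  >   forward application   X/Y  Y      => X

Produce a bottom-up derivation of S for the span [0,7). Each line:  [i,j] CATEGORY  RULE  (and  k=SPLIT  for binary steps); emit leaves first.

[0,7] S   >
  [0,6] S/PP   <
    [0,2] PP   >
      [0,1] "clearly" : PP/NP
      [1,2] "with" : NP
    [2,6] (S/PP)\PP   <
      [2,5] PP   <
        [2,4] S   >
          [2,3] "often" : S/N
          [3,4] "every" : N
        [4,5] "today" : PP\S
      [5,6] "cat" : ((S/PP)\PP)\PP
  [6,7] "under" : PP

[0,1] PP/NP  lex  "clearly"
[1,2] NP  lex  "with"
[0,2] PP  >  k=1
[2,3] S/N  lex  "often"
[3,4] N  lex  "every"
[2,4] S  >  k=3
[4,5] PP\S  lex  "today"
[2,5] PP  <  k=4
[5,6] ((S/PP)\PP)\PP  lex  "cat"
[2,6] (S/PP)\PP  <  k=5
[0,6] S/PP  <  k=2
[6,7] PP  lex  "under"
[0,7] S  >  k=6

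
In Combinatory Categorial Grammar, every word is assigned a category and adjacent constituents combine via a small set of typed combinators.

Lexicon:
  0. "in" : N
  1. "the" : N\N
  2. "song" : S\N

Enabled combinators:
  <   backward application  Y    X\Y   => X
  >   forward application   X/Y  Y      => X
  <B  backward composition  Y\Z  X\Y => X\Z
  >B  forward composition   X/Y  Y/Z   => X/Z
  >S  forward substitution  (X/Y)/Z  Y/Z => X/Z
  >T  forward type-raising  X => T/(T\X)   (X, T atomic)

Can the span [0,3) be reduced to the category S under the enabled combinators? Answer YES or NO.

YES

[0,3] S   >
  [0,1] S/(S\N)   >T
    [0,1] "in" : N
  [1,3] S\N   <B
    [1,2] "the" : N\N
    [2,3] "song" : S\N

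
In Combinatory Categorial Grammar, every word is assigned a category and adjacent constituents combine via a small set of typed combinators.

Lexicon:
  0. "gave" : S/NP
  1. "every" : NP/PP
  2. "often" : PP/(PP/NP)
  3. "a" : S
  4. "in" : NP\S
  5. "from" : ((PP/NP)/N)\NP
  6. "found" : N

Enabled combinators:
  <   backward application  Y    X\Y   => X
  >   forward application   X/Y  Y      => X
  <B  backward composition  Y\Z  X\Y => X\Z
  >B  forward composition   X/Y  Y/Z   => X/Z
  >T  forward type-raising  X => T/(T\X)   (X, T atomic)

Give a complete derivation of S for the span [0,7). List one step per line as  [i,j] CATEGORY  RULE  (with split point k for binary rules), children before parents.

[0,7] S   >
  [0,2] S/PP   >B
    [0,1] "gave" : S/NP
    [1,2] "every" : NP/PP
  [2,7] PP   >
    [2,3] "often" : PP/(PP/NP)
    [3,7] PP/NP   >
      [3,6] (PP/NP)/N   <
        [3,5] NP   <
          [3,4] "a" : S
          [4,5] "in" : NP\S
        [5,6] "from" : ((PP/NP)/N)\NP
      [6,7] "found" : N

[0,1] S/NP  lex  "gave"
[1,2] NP/PP  lex  "every"
[0,2] S/PP  >B  k=1
[2,3] PP/(PP/NP)  lex  "often"
[3,4] S  lex  "a"
[4,5] NP\S  lex  "in"
[3,5] NP  <  k=4
[5,6] ((PP/NP)/N)\NP  lex  "from"
[3,6] (PP/NP)/N  <  k=5
[6,7] N  lex  "found"
[3,7] PP/NP  >  k=6
[2,7] PP  >  k=3
[0,7] S  >  k=2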